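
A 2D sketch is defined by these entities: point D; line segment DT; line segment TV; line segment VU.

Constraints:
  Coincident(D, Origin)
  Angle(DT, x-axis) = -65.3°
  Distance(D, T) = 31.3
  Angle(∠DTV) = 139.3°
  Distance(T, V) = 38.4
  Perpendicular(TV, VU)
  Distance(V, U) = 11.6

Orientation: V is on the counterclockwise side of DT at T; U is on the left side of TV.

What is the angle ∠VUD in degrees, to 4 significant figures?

98.07°

D is at the origin; DT runs at -65.3° with length 31.3, so T = 31.3·(cos -65.3°, sin -65.3°) = (13.08, -28.44). ∠DTV = 139.3°, so TV runs at -65.3° + (180° − 139.3°) = -24.60° from the x-axis; with |TV| = 38.4, V = T + 38.4·(cos -24.60°, sin -24.60°) = (47.99, -44.42). The perpendicularity gives VU at right angles to TV; with |VU| = 11.6 on the left of TV, U = V + 11.6·(0.4163, 0.9092) = (52.82, -33.87). Then cos ∠VUD = UV·UD / (|UV||UD|), giving 98.07°.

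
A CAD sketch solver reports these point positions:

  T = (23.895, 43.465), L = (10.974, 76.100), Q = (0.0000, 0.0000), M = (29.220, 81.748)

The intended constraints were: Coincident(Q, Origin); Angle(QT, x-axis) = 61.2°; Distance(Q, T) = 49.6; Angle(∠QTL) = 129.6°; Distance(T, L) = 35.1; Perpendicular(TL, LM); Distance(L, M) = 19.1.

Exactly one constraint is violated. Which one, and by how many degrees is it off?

Perpendicular(TL, LM) — off by 4.40°.

Q = (0.00, 0.00) ✓; QT at 61.20° ✓; |QT| = 49.60 ✓; ∠QTL = 129.6° ✓; |TL| = 35.10 ✓; ∠(TL, LM) = 94.40° ✗; |LM| = 19.10 ✓.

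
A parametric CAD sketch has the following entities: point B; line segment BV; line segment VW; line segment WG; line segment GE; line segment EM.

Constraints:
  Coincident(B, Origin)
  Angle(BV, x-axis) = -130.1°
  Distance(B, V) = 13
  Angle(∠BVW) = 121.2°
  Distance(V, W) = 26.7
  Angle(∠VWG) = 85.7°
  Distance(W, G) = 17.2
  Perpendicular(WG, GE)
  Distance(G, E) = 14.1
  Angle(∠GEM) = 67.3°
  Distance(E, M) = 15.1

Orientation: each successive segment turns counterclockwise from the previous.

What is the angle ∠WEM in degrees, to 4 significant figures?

16.64°

B is at the origin; BV runs at -130.1° with length 13.0, so V = (-8.374, -9.944). ∠BVW = 121.2° gives VW at -71.30° from the x-axis; with |VW| = 26.7, W = (0.1868, -35.23). ∠VWG = 85.7° gives WG at 23.00° from the x-axis; with |WG| = 17.2, G = (16.02, -28.51). WG is perpendicular to GE, so GE runs at 113.0°; with |GE| = 14.1, E = (10.51, -15.53). ∠GEM = 67.3° gives EM at -134.3° from the x-axis; with |EM| = 15.1, M = (-0.03594, -26.34). Then cos ∠WEM = EW·EM / (|EW||EM|), giving 16.64°.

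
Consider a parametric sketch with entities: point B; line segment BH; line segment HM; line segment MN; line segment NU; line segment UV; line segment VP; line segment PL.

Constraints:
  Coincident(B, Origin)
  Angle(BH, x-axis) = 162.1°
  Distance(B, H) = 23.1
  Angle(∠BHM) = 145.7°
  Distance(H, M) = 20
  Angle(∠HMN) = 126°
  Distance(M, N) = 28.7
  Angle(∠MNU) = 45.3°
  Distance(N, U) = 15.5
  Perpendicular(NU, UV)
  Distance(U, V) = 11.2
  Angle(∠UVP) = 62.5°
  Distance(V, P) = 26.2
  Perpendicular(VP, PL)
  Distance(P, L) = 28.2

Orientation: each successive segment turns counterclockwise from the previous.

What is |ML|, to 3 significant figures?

48.7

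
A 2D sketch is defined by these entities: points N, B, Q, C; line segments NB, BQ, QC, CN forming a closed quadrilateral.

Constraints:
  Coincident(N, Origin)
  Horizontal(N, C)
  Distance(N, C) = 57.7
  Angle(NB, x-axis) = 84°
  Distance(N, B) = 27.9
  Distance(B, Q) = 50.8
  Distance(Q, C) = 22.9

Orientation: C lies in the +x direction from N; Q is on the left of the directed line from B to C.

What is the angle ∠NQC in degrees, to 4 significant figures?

77.88°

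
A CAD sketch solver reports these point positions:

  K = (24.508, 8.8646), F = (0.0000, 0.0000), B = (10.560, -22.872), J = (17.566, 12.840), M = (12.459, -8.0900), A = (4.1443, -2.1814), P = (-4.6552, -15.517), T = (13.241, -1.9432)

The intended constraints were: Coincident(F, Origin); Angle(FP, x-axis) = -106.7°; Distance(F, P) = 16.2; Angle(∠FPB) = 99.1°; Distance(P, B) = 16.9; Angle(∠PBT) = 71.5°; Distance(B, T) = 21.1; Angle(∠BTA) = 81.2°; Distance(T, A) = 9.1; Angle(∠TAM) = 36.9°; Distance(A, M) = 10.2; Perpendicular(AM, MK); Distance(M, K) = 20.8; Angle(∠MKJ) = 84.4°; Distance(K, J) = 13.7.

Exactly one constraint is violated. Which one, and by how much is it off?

Distance(K, J) = 13.7 — off by 5.70.

F = (0.00, 0.00) ✓; FP at -106.7° ✓; |FP| = 16.20 ✓; ∠FPB = 99.10° ✓; |PB| = 16.90 ✓; ∠PBT = 71.50° ✓; |BT| = 21.10 ✓; ∠BTA = 81.20° ✓; |TA| = 9.100 ✓; ∠TAM = 36.90° ✓; |AM| = 10.20 ✓; ∠(AM, MK) = 90.00° ✓; |MK| = 20.80 ✓; ∠MKJ = 84.40° ✓; |KJ| = 8.000 ✗.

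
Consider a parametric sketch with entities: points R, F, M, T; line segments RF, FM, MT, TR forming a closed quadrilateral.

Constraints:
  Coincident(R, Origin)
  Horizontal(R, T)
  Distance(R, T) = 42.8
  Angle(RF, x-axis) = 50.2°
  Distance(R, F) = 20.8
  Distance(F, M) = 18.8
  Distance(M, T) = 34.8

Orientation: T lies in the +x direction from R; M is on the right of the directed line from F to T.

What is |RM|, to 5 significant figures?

8.3235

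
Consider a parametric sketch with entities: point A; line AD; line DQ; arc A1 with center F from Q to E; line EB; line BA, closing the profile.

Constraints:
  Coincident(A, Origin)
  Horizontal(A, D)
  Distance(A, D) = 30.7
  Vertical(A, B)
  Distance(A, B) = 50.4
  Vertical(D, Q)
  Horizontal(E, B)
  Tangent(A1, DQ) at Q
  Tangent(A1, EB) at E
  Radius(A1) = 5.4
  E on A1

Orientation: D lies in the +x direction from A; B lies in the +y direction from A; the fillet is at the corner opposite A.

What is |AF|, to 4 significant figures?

51.62

AB is vertical with |AB| = 50.4 and B on the +y side, so B = (0.000, 50.40). The virtual corner opposite A is at (30.70, 50.40). Tangency of A1 to DQ means the radius FQ is perpendicular to DQ and tangency of A1 to EB means the radius FE is perpendicular to EB, with radius 5.4, so the center F sits 5.4 in from both sides at F = (25.30, 45.00). Then |AF| = |F − A| = 51.62.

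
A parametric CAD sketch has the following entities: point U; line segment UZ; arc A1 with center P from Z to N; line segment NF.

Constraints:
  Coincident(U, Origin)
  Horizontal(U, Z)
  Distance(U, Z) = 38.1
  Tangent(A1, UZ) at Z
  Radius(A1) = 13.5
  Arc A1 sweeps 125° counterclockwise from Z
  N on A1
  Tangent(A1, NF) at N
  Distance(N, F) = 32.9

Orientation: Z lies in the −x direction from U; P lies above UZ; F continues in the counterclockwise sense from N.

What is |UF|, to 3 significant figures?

66.6

U is at the origin; UZ is horizontal with |UZ| = 38.1 and Z on the −x side, so Z = (-38.1, 0.00). A1 meets UZ tangentially, so PZ is at right angles to UZ, so P = Z + (0, 13.5) = (-38.1, 13.5). On A1, Z sits at bearing -90° from P; a 125° counterclockwise sweep puts N at bearing 35°, so N = P + 13.5·(cos 35°, sin 35°) = (-27.0, 21.2). Tangency of A1 to NF means the radius PN is perpendicular to NF, so NF runs along (−sin 35°, cos 35°); with |NF| = 32.9, F = (-45.9, 48.2). Then |UF| = |F − U| = 66.6.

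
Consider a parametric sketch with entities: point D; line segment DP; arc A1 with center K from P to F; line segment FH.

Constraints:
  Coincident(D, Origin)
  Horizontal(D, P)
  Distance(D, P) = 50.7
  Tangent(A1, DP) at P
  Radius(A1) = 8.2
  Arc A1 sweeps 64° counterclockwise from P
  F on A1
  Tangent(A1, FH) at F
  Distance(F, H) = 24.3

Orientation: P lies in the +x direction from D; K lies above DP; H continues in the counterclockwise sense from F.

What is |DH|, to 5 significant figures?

73.635

On A1, P sits at bearing -90° from K; a 64° counterclockwise sweep puts F at bearing -26°, so F = K + 8.2·(cos -26°, sin -26°) = (58.070, 4.6054). A1 meets FH tangentially, so KF is at right angles to FH, so FH runs along (−sin -26°, cos -26°); with |FH| = 24.3, H = (68.723, 26.446). Then |DH| = |H − D| = 73.635.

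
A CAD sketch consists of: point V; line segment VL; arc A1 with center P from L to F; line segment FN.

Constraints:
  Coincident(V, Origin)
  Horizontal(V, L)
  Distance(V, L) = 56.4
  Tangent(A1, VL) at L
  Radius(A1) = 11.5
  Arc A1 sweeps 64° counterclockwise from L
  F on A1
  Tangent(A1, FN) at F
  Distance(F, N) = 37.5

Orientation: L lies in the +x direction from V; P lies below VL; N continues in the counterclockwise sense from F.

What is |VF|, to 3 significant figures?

46.5

Tangency of A1 to VL means the radius PL is perpendicular to VL, so P = L + (0, -11.5) = (56.4, -11.5). On A1, L sits at bearing 90° from P; a 64° counterclockwise sweep puts F at bearing 154°, so F = P + 11.5·(cos 154°, sin 154°) = (46.1, -6.46). Then |VF| = |F − V| = 46.5.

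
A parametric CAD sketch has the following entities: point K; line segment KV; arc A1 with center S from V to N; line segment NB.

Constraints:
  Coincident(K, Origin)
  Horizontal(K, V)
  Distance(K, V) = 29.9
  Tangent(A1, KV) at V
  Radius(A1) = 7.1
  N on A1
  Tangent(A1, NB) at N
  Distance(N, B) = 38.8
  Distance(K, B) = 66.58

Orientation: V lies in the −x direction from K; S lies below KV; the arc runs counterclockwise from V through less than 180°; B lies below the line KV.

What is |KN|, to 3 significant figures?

36.3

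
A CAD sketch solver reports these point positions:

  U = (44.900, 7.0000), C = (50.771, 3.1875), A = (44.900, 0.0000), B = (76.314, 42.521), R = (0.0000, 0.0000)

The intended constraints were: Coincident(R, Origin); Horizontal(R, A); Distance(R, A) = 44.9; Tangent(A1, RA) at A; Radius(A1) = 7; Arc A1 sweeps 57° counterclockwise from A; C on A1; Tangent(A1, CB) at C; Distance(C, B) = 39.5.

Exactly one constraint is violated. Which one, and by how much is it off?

Distance(C, B) = 39.5 — off by 7.40.

R = (0.00, 0.00) ✓; R.y = 0.00, A.y = 0.00 ✓; |RA| = 44.90 ✓; ∠(UA, AR) = 90.00° ✓; |UA| = 7.000 ✓; bearing(U→C) − bearing(U→A) = 57.00° ✓; |UC| = 7.000 ✓; ∠(UC, CB) = 90.00° ✓; |CB| = 46.90 ✗.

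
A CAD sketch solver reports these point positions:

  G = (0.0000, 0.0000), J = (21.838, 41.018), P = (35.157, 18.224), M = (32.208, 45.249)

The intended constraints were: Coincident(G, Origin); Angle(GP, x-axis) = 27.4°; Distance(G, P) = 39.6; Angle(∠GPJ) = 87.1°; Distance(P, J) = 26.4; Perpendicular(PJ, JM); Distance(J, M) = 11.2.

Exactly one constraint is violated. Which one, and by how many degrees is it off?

Perpendicular(PJ, JM) — off by 8.10°.

G = (0.00, 0.00) ✓; GP at 27.40° ✓; |GP| = 39.60 ✓; ∠GPJ = 87.10° ✓; |PJ| = 26.40 ✓; ∠(PJ, JM) = 98.10° ✗; |JM| = 11.20 ✓.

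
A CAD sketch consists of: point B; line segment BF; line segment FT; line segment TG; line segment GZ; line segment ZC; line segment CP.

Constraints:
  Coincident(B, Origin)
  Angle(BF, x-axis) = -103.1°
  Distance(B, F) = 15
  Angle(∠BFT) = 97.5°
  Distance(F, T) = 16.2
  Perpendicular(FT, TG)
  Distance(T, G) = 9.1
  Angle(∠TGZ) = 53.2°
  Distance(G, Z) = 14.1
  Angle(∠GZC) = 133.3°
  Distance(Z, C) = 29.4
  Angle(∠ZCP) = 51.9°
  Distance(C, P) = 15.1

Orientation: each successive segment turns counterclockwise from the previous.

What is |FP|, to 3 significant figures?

25.2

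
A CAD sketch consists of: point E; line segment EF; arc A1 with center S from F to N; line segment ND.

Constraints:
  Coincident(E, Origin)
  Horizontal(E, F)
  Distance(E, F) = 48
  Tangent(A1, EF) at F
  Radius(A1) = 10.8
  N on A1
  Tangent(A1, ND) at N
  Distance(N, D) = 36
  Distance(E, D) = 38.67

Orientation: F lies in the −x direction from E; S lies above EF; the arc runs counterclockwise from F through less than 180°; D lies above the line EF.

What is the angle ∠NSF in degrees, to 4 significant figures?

54.81°

Checks: |EF| = 48.00 ✓; |SN| = 10.80 ✓; ∠(SN, ND) = 90.00° ✓; |ND| = 36.00 ✓; |ED| = 38.67 ✓.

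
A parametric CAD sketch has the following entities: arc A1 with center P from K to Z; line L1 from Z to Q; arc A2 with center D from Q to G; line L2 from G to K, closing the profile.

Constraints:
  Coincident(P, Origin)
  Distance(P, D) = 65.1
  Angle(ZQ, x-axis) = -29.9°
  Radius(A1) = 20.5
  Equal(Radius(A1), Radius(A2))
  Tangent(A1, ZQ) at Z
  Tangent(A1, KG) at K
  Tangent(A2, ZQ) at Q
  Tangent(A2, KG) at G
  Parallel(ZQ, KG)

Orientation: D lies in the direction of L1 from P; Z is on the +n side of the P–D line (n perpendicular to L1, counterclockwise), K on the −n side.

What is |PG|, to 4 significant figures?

68.25

Tangency of A1 to both parallel lines with radius 20.5 puts Z and K at P ± 20.5·n: Z = (10.22, 17.77), K = (-10.22, -17.77). Equal radii place Q and G the same way about D: Q = D + 20.5·n = (66.65, -14.68), G = D − 20.5·n = (46.22, -50.22). Then |PG| = |G − P| = 68.25.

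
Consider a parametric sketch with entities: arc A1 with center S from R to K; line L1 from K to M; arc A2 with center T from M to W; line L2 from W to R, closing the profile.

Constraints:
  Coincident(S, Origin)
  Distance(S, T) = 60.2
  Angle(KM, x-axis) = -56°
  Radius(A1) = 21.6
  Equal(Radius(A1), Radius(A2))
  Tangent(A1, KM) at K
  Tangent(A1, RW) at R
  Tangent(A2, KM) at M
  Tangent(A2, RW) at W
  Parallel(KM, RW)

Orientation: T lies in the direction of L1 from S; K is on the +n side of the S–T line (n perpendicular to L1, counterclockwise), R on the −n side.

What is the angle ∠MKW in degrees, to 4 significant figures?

35.66°

The slot axis is L1's direction at -56.0°, so u = (cos -56.0°, sin -56.0°) = (0.5592, -0.8290) and n = (−sin -56.0°, cos -56.0°) = (0.8290, 0.5592). S is at the origin and T lies 60.2 along u from S, so T = 60.2·u = (33.66, -49.91). Tangency of A1 to both parallel lines with radius 21.6 puts K and R at S ± 21.6·n: K = (17.91, 12.08), R = (-17.91, -12.08). Equal radii place M and W the same way about T: M = T + 21.6·n = (51.57, -37.83), W = T − 21.6·n = (15.76, -61.99). Then cos ∠MKW = KM·KW / (|KM||KW|), giving 35.66°.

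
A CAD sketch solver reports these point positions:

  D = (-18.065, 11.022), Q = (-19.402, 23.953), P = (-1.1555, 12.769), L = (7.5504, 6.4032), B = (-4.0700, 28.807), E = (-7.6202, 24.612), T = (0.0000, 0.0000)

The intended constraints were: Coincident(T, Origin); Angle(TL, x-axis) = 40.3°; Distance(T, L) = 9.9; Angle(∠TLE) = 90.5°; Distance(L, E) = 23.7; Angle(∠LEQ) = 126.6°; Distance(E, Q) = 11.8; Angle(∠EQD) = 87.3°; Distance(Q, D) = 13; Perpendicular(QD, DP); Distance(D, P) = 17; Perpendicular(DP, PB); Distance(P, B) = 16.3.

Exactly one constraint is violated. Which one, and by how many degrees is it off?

Perpendicular(DP, PB) — off by 4.40°.

T = (0.00, 0.00) ✓; TL at 40.30° ✓; |TL| = 9.900 ✓; ∠TLE = 90.50° ✓; |LE| = 23.70 ✓; ∠LEQ = 126.6° ✓; |EQ| = 11.80 ✓; ∠EQD = 87.30° ✓; |QD| = 13.00 ✓; ∠(QD, DP) = 90.00° ✓; |DP| = 17.00 ✓; ∠(DP, PB) = 94.40° ✗; |PB| = 16.30 ✓.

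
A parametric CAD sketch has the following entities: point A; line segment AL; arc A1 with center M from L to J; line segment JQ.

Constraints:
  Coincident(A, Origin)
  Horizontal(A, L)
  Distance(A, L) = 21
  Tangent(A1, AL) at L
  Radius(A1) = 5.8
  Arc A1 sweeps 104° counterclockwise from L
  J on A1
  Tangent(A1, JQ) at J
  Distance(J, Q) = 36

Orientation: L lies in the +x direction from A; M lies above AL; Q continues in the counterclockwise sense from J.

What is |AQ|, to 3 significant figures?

45.8

A is at the origin; A and L share the same y with |AL| = 21.0 and L on the +x side, so L = (21.0, 0.00). Tangency of A1 to AL means the radius ML is perpendicular to AL, so M = L + (0, 5.8) = (21.0, 5.80). On A1, L sits at bearing -90° from M; a 104° counterclockwise sweep puts J at bearing 14°, so J = M + 5.8·(cos 14°, sin 14°) = (26.6, 7.20). Since A1 is tangent to JQ there, MJ ⟂ JQ, so JQ runs along (−sin 14°, cos 14°); with |JQ| = 36.0, Q = (17.9, 42.1). Then |AQ| = |Q − A| = 45.8.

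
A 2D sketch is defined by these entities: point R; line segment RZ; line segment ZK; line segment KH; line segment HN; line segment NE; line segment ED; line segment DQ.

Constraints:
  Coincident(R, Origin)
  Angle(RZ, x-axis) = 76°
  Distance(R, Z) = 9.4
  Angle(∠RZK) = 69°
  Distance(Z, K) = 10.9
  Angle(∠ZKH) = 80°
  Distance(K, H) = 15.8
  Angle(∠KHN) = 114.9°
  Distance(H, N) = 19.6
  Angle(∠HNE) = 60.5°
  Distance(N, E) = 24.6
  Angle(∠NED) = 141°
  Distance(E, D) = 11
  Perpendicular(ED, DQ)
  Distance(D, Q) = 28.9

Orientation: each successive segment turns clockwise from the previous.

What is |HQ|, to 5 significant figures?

13.418

R is at the origin; RZ runs at 76.0° with length 9.4, so Z = (2.2741, 9.1208). ∠RZK = 69.0° gives ZK at -35.000° from the x-axis; with |ZK| = 10.9, K = (11.203, 2.8688). ∠ZKH = 80.0° gives KH at -135.00° from the x-axis; with |KH| = 15.8, H = (0.030536, -8.3035). ∠KHN = 114.9° gives HN at 159.90° from the x-axis; with |HN| = 19.6, N = (-18.376, -1.5678). ∠HNE = 60.5° gives NE at 40.400° from the x-axis; with |NE| = 24.6, E = (0.35813, 14.376). ∠NED = 141.0° gives ED at 1.4000° from the x-axis; with |ED| = 11.0, D = (11.355, 14.645). ED is perpendicular to DQ, so DQ runs at -88.600°; with |DQ| = 28.9, Q = (12.061, -14.247). Then |HQ| = |Q − H| = 13.418.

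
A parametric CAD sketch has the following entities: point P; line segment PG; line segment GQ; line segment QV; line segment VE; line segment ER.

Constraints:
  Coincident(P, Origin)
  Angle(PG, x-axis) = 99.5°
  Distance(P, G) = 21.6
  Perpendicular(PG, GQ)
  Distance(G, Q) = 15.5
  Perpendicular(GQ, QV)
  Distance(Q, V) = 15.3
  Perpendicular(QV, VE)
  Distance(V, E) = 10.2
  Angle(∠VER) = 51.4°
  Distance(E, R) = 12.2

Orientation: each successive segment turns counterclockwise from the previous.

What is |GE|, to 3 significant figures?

16.2

P is at the origin; PG runs at 99.5° with length 21.6, so G = (-3.57, 21.3). PG is perpendicular to GQ, so GQ runs at -170°; with |GQ| = 15.5, Q = (-18.9, 18.7). GQ ⟂ QV, so QV runs at -80.5°; with |QV| = 15.3, V = (-16.3, 3.66). QV is perpendicular to VE, so VE runs at 9.50°; with |VE| = 10.2, E = (-6.27, 5.34). Then |GE| = |E − G| = 16.2.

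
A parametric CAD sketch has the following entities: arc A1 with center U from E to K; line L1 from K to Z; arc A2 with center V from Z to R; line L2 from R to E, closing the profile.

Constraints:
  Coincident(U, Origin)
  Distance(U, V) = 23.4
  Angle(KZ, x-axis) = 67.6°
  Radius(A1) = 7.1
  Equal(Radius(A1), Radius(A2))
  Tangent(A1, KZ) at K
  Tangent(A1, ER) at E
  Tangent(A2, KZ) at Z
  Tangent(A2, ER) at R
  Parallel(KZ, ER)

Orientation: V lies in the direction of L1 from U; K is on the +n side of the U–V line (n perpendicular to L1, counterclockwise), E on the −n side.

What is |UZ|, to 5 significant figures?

24.453

The slot axis is L1's direction at 67.6°, so u = (cos 67.6°, sin 67.6°) = (0.38107, 0.92455) and n = (−sin 67.6°, cos 67.6°) = (-0.92455, 0.38107). U is at the origin and V lies 23.4 along u from U, so V = 23.4·u = (8.9170, 21.634). Tangency of A1 to both parallel lines with radius 7.1 puts K and E at U ± 7.1·n: K = (-6.5643, 2.7056), E = (6.5643, -2.7056). Equal radii place Z and R the same way about V: Z = V + 7.1·n = (2.3528, 24.340), R = V − 7.1·n = (15.481, 18.929). Then |UZ| = |Z − U| = 24.453.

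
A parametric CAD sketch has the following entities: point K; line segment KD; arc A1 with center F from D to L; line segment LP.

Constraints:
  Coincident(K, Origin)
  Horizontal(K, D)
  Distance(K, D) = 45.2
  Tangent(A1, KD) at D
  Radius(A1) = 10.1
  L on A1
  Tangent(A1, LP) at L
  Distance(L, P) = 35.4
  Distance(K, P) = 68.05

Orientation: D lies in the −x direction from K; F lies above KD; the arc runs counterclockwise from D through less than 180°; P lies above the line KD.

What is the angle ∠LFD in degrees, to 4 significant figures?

112.7°

K is at the origin; K and D share the same y with |KD| = 45.2 and D on the −x side, so D = (-45.20, 0.000). The tangent condition forces FD to be normal to KD, so F = D + (0, 10.1) = (-45.20, 10.10). Since FL ⟂ LP (tangency), |FP| = √(10.1² + 35.4²) = 36.81 regardless of where L sits on A1. So P lies on both circle(K, 68.05) and circle(F, 36.81); the above-KD intersection is P = (-49.54, 46.66). L is the foot of the tangent from P: L = (-35.88, 14.00).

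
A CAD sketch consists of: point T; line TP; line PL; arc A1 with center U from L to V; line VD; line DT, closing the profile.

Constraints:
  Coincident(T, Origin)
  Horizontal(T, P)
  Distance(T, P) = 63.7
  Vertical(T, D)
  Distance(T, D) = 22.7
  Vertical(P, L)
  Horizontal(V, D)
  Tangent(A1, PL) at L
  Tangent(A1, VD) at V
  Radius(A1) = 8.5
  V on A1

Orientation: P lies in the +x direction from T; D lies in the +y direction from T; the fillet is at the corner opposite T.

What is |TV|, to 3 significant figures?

59.7

The virtual corner opposite T is at (63.7, 22.7). A1 meets PL tangentially, so UL is at right angles to PL and since A1 is tangent to VD there, UV ⟂ VD, with radius 8.5, so the center U sits 8.5 in from both sides at U = (55.2, 14.2). That places the tangent points at L = (63.7, 14.2) on PL and V = (55.2, 22.7) on VD. Then |TV| = |V − T| = 59.7.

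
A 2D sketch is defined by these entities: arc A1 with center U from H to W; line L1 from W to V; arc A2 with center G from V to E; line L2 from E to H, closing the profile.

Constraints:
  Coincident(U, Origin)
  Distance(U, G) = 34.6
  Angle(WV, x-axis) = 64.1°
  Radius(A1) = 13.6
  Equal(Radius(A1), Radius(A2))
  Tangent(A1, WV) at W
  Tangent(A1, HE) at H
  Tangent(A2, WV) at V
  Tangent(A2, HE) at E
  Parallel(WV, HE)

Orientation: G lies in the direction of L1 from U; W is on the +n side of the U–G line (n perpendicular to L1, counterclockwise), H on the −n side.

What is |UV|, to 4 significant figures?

37.18

Tangency of A1 to both parallel lines with radius 13.6 puts W and H at U ± 13.6·n: W = (-12.23, 5.941), H = (12.23, -5.941). Equal radii place V and E the same way about G: V = G + 13.6·n = (2.879, 37.07), E = G − 13.6·n = (27.35, 25.18). Then |UV| = |V − U| = 37.18.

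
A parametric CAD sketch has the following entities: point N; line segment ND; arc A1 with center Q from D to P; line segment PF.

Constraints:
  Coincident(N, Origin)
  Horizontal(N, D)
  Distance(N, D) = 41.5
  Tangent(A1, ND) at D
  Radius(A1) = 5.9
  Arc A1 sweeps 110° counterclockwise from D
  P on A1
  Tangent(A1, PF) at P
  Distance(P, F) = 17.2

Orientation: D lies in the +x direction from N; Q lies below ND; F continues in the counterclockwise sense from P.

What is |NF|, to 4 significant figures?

48.27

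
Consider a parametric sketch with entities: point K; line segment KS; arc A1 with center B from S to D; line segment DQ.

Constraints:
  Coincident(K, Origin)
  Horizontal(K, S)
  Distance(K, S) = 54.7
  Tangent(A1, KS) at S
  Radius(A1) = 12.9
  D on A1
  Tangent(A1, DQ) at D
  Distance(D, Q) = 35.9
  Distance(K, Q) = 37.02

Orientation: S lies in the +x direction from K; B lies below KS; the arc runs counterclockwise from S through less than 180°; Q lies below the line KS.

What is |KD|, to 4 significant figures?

45.40

Checks: |KS| = 54.70 ✓; |BD| = 12.90 ✓; ∠(BD, DQ) = 90.00° ✓; |DQ| = 35.90 ✓; |KQ| = 37.02 ✓.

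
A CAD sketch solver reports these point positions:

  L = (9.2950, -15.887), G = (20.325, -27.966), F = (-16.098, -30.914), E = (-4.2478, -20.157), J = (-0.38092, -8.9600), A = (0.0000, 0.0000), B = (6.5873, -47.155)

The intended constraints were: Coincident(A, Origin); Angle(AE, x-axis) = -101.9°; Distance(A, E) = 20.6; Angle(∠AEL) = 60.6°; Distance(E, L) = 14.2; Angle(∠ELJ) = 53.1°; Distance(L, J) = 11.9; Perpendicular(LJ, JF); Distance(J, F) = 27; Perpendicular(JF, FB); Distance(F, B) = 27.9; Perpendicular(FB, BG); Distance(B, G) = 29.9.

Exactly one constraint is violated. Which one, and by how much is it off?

Distance(B, G) = 29.9 — off by 6.30.

A = (0.00, 0.00) ✓; AE at -101.9° ✓; |AE| = 20.60 ✓; ∠AEL = 60.60° ✓; |EL| = 14.20 ✓; ∠ELJ = 53.10° ✓; |LJ| = 11.90 ✓; ∠(LJ, JF) = 90.00° ✓; |JF| = 27.00 ✓; ∠(JF, FB) = 90.00° ✓; |FB| = 27.90 ✓; ∠(FB, BG) = 90.00° ✓; |BG| = 23.60 ✗.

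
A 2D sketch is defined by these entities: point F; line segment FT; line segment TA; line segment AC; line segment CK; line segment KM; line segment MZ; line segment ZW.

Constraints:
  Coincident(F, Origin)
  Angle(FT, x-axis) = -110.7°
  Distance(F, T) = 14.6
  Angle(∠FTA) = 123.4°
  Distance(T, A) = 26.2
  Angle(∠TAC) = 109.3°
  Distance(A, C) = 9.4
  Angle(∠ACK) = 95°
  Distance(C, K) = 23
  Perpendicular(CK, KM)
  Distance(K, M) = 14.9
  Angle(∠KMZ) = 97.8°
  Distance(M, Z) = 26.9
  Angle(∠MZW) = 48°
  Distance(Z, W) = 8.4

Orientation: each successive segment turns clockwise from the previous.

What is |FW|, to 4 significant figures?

34.34

F is at the origin; FT runs at -110.7° with length 14.6, so T = (-5.161, -13.66). ∠FTA = 123.4° gives TA at -167.3° from the x-axis; with |TA| = 26.2, A = (-30.72, -19.42). ∠TAC = 109.3° gives AC at 122.0° from the x-axis; with |AC| = 9.4, C = (-35.70, -11.45). ∠ACK = 95.0° gives CK at 37.00° from the x-axis; with |CK| = 23.0, K = (-17.33, 2.396). CK is perpendicular to KM, so KM runs at -53.00°; with |KM| = 14.9, M = (-8.365, -9.504). ∠KMZ = 97.8° gives MZ at -135.2° from the x-axis; with |MZ| = 26.9, Z = (-27.45, -28.46). ∠MZW = 48.0° gives ZW at 92.80° from the x-axis; with |ZW| = 8.4, W = (-27.86, -20.07). Then |FW| = |W − F| = 34.34.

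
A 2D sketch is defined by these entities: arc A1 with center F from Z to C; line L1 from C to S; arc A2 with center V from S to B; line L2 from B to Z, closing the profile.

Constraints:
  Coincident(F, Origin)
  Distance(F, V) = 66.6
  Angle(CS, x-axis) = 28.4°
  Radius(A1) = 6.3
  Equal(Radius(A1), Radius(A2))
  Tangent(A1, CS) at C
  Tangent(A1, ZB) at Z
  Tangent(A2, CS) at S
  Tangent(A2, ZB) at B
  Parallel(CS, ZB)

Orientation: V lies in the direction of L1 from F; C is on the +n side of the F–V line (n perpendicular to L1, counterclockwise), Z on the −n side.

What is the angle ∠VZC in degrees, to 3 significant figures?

84.6°

The slot axis is L1's direction at 28.4°, so u = (cos 28.4°, sin 28.4°) = (0.880, 0.476) and n = (−sin 28.4°, cos 28.4°) = (-0.476, 0.880). F is at the origin and V lies 66.6 along u from F, so V = 66.6·u = (58.6, 31.7). Tangency of A1 to both parallel lines with radius 6.3 puts C and Z at F ± 6.3·n: C = (-3.00, 5.54), Z = (3.00, -5.54). Then cos ∠VZC = ZV·ZC / (|ZV||ZC|), giving 84.6°.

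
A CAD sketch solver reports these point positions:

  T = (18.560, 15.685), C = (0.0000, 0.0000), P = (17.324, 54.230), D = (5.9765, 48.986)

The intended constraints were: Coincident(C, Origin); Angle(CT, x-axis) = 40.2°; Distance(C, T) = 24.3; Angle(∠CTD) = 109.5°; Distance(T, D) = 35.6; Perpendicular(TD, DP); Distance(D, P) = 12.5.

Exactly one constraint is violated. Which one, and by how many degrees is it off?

Perpendicular(TD, DP) — off by 4.10°.

C = (0.00, 0.00) ✓; CT at 40.20° ✓; |CT| = 24.30 ✓; ∠CTD = 109.5° ✓; |TD| = 35.60 ✓; ∠(TD, DP) = 85.90° ✗; |DP| = 12.50 ✓.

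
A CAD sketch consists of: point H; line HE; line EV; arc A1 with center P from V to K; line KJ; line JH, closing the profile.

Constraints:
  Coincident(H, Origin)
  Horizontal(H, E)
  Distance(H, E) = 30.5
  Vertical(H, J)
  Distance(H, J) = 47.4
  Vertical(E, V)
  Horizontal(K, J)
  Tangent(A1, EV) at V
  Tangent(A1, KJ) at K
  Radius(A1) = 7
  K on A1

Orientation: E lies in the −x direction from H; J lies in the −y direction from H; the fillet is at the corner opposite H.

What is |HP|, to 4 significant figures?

46.74

H is at the origin; HE is horizontal with |HE| = 30.5 and E on the −x side, so E = (-30.50, 0.000). H and J share the same x with |HJ| = 47.4 and J on the −y side, so J = (0.000, -47.40). The virtual corner opposite H is at (-30.50, -47.40). Tangency of A1 to EV means the radius PV is perpendicular to EV and since A1 is tangent to KJ there, PK ⟂ KJ, with radius 7.0, so the center P sits 7.0 in from both sides at P = (-23.50, -40.40). Then |HP| = |P − H| = 46.74.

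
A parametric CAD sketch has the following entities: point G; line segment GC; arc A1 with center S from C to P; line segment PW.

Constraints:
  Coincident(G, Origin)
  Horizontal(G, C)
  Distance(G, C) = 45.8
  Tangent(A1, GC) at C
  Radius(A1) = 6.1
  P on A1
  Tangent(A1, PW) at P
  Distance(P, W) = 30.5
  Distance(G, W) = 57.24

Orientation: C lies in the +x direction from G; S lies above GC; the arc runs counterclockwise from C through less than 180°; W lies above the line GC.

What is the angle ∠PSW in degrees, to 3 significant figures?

78.7°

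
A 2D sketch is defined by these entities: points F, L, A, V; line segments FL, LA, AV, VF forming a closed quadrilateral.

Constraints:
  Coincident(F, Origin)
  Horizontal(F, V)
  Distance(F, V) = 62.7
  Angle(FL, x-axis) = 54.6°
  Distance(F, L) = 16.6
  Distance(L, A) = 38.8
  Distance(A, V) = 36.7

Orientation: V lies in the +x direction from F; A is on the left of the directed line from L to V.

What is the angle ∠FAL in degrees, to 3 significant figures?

7.98°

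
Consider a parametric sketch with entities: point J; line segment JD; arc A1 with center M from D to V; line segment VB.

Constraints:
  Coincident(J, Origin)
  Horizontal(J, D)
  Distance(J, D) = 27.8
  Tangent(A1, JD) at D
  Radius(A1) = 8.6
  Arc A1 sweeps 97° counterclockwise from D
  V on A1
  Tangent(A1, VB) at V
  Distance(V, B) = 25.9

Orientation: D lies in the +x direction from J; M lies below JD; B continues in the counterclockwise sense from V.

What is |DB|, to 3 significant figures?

35.8

J is at the origin; JD is horizontal with |JD| = 27.8 and D on the +x side, so D = (27.8, 0.00). The tangent condition forces MD to be normal to JD, so M = D + (0, -8.6) = (27.8, -8.60). On A1, D sits at bearing 90° from M; a 97° counterclockwise sweep puts V at bearing 187°, so V = M + 8.6·(cos 187°, sin 187°) = (19.3, -9.65). Tangency of A1 to VB means the radius MV is perpendicular to VB, so VB runs along (−sin 187°, cos 187°); with |VB| = 25.9, B = (22.4, -35.4). Then |DB| = |B − D| = 35.8.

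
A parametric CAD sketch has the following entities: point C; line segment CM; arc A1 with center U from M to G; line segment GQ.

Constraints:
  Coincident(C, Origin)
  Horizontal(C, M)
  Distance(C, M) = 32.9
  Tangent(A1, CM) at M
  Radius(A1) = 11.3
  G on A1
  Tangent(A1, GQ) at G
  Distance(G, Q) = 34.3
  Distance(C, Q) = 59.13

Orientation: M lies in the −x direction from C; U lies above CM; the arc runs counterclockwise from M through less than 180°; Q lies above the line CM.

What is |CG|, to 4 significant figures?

27.32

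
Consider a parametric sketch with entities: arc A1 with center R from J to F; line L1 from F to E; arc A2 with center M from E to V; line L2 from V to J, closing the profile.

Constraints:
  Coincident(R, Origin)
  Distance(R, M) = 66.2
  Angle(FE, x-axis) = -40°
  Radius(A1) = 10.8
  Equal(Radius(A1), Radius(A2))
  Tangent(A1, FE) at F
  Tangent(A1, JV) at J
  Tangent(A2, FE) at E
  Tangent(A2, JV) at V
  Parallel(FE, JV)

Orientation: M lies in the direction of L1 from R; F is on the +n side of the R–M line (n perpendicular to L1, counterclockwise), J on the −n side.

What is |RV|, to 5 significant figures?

67.075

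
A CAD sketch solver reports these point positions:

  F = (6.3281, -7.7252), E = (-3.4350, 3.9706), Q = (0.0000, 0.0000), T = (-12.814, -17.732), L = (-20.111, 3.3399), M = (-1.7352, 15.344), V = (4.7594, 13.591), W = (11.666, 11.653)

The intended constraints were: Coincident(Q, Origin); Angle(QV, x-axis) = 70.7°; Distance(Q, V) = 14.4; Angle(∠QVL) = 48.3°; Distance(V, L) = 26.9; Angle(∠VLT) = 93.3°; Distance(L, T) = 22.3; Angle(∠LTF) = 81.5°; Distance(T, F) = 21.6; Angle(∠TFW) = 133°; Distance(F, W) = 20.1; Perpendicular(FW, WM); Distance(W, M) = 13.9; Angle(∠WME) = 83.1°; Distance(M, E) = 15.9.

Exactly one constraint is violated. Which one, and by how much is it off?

Distance(M, E) = 15.9 — off by 4.40.

Q = (0.00, 0.00) ✓; QV at 70.70° ✓; |QV| = 14.40 ✓; ∠QVL = 48.30° ✓; |VL| = 26.90 ✓; ∠VLT = 93.30° ✓; |LT| = 22.30 ✓; ∠LTF = 81.50° ✓; |TF| = 21.60 ✓; ∠TFW = 133.0° ✓; |FW| = 20.10 ✓; ∠(FW, WM) = 90.00° ✓; |WM| = 13.90 ✓; ∠WME = 83.10° ✓; |ME| = 11.50 ✗.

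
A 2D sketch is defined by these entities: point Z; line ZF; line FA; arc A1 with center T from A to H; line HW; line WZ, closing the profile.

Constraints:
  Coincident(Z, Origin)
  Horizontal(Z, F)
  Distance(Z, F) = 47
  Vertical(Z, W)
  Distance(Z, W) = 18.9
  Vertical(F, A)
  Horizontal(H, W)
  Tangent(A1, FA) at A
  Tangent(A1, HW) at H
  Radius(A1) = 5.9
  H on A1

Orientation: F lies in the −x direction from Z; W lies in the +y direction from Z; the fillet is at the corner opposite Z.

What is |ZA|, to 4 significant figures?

48.76

Z is at the origin; ZF is horizontal with |ZF| = 47.0 and F on the −x side, so F = (-47.00, 0.000). ZW is vertical with |ZW| = 18.9 and W on the +y side, so W = (0.000, 18.90). The virtual corner opposite Z is at (-47.00, 18.90). The tangent condition forces TA to be normal to FA and the tangent condition forces TH to be normal to HW, with radius 5.9, so the center T sits 5.9 in from both sides at T = (-41.10, 13.00). That places the tangent points at A = (-47.00, 13.00) on FA and H = (-41.10, 18.90) on HW. Then |ZA| = |A − Z| = 48.76.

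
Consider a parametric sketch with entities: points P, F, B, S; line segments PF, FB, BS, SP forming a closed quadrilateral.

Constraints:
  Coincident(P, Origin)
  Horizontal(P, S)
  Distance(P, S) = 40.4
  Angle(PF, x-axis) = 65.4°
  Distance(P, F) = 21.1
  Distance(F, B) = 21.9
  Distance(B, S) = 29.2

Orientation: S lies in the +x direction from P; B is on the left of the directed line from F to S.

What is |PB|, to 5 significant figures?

39.795

Checks: |FB| = 21.90 ✓; |BS| = 29.20 ✓.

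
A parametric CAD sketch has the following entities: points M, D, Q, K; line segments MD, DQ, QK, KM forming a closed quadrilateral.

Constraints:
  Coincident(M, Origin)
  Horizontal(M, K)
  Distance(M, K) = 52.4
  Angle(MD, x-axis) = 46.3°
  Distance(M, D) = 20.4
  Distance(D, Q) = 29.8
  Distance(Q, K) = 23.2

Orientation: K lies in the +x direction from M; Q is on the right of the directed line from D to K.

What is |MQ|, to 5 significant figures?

32.718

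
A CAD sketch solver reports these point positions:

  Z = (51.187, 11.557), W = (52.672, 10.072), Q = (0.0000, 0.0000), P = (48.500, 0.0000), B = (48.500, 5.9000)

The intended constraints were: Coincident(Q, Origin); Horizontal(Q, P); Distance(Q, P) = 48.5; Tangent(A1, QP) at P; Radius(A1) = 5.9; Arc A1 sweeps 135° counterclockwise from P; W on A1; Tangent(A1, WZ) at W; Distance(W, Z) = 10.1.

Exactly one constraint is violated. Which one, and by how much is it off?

Distance(W, Z) = 10.1 — off by 8.00.

Q = (0.00, 0.00) ✓; Q.y = 0.00, P.y = 0.00 ✓; |QP| = 48.50 ✓; ∠(BP, PQ) = 90.00° ✓; |BP| = 5.900 ✓; bearing(B→W) − bearing(B→P) = 135.0° ✓; |BW| = 5.900 ✓; ∠(BW, WZ) = 90.00° ✓; |WZ| = 2.100 ✗.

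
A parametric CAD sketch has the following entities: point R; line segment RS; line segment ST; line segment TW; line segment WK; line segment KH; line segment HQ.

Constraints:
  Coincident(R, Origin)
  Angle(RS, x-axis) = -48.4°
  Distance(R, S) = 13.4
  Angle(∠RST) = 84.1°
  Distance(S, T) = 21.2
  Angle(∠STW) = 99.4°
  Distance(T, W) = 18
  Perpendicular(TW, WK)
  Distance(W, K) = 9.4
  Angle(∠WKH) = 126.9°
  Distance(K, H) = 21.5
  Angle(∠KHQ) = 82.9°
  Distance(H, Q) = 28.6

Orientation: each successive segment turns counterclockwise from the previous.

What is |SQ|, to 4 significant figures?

25.45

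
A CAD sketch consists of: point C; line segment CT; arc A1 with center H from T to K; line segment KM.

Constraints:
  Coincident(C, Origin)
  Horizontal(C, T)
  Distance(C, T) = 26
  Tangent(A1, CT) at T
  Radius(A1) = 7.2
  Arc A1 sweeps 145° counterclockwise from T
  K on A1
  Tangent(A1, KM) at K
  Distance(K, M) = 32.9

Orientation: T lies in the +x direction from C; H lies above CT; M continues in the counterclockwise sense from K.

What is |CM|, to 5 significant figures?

32.126

On A1, T sits at bearing -90° from H; a 145° counterclockwise sweep puts K at bearing 55°, so K = H + 7.2·(cos 55°, sin 55°) = (30.130, 13.098). Tangency of A1 to KM means the radius HK is perpendicular to KM, so KM runs along (−sin 55°, cos 55°); with |KM| = 32.9, M = (3.1796, 31.969). Then |CM| = |M − C| = 32.126.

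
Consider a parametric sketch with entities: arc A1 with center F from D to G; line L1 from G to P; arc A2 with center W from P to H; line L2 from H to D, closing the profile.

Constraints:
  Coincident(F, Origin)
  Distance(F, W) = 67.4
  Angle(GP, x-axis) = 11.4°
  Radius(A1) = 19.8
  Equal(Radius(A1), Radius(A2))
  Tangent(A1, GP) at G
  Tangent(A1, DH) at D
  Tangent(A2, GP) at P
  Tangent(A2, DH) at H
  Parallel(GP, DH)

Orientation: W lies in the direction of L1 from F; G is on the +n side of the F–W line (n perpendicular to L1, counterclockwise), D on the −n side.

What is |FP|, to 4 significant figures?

70.25

The slot axis is L1's direction at 11.4°, so u = (cos 11.4°, sin 11.4°) = (0.9803, 0.1977) and n = (−sin 11.4°, cos 11.4°) = (-0.1977, 0.9803). F is at the origin and W lies 67.4 along u from F, so W = 67.4·u = (66.07, 13.32). Tangency of A1 to both parallel lines with radius 19.8 puts G and D at F ± 19.8·n: G = (-3.914, 19.41), D = (3.914, -19.41). Equal radii place P and H the same way about W: P = W + 19.8·n = (62.16, 32.73), H = W − 19.8·n = (69.98, -6.087). Then |FP| = |P − F| = 70.25.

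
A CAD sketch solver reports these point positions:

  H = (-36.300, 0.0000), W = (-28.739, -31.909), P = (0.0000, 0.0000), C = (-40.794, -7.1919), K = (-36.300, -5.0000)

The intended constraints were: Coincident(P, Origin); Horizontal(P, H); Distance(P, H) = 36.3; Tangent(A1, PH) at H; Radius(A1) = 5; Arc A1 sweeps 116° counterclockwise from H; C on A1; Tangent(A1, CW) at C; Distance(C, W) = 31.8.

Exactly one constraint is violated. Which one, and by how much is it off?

Distance(C, W) = 31.8 — off by 4.30.

P = (0.00, 0.00) ✓; P.y = 0.00, H.y = 0.00 ✓; |PH| = 36.30 ✓; ∠(KH, HP) = 90.00° ✓; |KH| = 5.000 ✓; bearing(K→C) − bearing(K→H) = 116.0° ✓; |KC| = 5.000 ✓; ∠(KC, CW) = 90.00° ✓; |CW| = 27.50 ✗.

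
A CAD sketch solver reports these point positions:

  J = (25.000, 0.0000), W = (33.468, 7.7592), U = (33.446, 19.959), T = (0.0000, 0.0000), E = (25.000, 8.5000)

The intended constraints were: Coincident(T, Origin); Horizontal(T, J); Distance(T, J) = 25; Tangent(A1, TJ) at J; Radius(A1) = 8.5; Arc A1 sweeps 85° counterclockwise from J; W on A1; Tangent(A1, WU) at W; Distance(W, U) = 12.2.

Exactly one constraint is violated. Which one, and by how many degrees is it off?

Tangent(A1, WU) at W — off by 5.10°.

T = (0.00, 0.00) ✓; T.y = 0.00, J.y = 0.00 ✓; |TJ| = 25.00 ✓; ∠(EJ, JT) = 90.00° ✓; |EJ| = 8.500 ✓; bearing(E→W) − bearing(E→J) = 85.00° ✓; |EW| = 8.500 ✓; ∠(EW, WU) = 84.90° ✗; |WU| = 12.20 ✓.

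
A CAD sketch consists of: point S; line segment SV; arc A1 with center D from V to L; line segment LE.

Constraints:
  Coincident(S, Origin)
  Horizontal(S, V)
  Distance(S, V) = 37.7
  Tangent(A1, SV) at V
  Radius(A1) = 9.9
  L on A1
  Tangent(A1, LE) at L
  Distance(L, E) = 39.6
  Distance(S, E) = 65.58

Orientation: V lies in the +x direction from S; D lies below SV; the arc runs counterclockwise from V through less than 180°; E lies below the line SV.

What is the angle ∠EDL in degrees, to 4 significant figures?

75.96°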